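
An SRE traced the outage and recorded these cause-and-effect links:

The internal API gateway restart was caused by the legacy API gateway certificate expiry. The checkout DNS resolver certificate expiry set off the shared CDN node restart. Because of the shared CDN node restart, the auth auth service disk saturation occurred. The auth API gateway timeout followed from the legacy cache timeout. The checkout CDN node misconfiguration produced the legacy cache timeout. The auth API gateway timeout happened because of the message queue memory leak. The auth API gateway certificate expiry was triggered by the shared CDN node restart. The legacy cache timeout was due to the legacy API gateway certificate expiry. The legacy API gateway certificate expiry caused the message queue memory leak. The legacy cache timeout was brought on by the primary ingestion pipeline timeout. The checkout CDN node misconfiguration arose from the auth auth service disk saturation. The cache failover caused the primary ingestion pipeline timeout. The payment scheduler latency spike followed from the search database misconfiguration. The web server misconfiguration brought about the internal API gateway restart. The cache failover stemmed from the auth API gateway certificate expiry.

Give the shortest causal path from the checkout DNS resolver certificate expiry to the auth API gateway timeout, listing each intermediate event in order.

the checkout DNS resolver certificate expiry → the shared CDN node restart → the auth auth service disk saturation → the checkout CDN node misconfiguration → the legacy cache timeout → the auth API gateway timeout

the checkout DNS resolver certificate expiry → the shared CDN node restart
the shared CDN node restart → the auth auth service disk saturation
the auth auth service disk saturation → the checkout CDN node misconfiguration
the checkout CDN node misconfiguration → the legacy cache timeout
the legacy cache timeout → the auth API gateway timeout
Length: 5 steps.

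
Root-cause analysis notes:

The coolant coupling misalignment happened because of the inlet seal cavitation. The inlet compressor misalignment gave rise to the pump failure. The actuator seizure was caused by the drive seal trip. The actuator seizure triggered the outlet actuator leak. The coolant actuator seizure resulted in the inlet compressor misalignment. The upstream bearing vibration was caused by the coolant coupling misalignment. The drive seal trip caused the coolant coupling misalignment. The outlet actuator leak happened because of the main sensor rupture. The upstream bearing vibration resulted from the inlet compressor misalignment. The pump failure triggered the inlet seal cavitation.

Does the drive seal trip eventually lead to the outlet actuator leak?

There is a causal chain: the drive seal trip → the actuator seizure → the outlet actuator leak.

Yes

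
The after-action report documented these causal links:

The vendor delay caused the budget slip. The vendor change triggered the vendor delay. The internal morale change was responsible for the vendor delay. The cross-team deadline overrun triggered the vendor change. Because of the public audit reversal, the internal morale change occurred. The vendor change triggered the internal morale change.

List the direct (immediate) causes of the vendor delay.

Upstream contributors include the cross-team deadline overrun, the public audit reversal, but only the internal morale change, the vendor change feed directly into the vendor delay.

the internal morale change, the vendor change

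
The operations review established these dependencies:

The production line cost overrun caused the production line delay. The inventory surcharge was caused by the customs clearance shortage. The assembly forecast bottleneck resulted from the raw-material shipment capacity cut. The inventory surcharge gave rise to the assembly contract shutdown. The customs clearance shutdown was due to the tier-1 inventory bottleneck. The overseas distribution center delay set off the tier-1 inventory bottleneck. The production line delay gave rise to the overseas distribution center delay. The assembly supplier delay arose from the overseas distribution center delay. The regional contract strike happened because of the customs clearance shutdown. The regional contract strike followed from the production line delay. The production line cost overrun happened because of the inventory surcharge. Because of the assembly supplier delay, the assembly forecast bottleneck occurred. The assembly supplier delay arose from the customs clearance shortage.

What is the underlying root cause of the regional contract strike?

Tracing upstream from the regional contract strike: the regional contract strike ← the production line delay ← the production line cost overrun ← the inventory surcharge ← the customs clearance shortage.
The customs clearance shortage has no stated cause, so it is the root.

the customs clearance shortage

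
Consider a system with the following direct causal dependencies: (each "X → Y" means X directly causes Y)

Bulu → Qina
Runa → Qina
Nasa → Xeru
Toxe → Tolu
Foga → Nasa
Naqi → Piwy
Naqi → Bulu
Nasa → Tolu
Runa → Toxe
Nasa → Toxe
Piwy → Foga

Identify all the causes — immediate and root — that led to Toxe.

Immediate causes of Toxe: Runa, Nasa.
Further upstream: Naqi, Piwy, Foga.

Foga, Naqi, Nasa, Piwy, Runa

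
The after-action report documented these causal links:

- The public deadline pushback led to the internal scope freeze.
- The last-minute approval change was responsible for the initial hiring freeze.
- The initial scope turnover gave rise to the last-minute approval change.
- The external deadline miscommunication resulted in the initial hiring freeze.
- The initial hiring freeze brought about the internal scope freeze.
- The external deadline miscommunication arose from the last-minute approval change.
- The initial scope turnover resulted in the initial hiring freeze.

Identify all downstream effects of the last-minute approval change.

the external deadline miscommunication, the initial hiring freeze, the internal scope freeze

Direct effects: the external deadline miscommunication, the initial hiring freeze.
2 steps out: the internal scope freeze.
Not reachable from it: the public deadline pushback, the initial scope turnover.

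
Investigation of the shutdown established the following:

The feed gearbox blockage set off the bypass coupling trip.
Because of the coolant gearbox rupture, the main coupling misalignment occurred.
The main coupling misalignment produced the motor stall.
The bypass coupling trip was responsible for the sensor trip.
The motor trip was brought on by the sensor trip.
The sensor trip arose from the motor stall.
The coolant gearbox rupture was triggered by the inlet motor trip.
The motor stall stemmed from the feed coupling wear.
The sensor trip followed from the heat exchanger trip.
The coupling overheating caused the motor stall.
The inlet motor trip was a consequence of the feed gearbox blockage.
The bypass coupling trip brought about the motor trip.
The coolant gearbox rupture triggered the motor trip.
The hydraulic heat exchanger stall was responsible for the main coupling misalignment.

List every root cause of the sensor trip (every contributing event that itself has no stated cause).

Tracing upstream from the sensor trip: the sensor trip ← the bypass coupling trip ← the feed gearbox blockage.
A separate upstream branch: the sensor trip ← the motor stall ← the coupling overheating.
A separate upstream branch: the sensor trip ← the heat exchanger trip.
A separate upstream branch: the sensor trip ← the motor stall ← the feed coupling wear.
A separate upstream branch: the sensor trip ← the motor stall ← the main coupling misalignment ← the hydraulic heat exchanger stall.
Each of those chain origins has no stated cause.

the coupling overheating, the feed coupling wear, the feed gearbox blockage, the heat exchanger trip, the hydraulic heat exchanger stall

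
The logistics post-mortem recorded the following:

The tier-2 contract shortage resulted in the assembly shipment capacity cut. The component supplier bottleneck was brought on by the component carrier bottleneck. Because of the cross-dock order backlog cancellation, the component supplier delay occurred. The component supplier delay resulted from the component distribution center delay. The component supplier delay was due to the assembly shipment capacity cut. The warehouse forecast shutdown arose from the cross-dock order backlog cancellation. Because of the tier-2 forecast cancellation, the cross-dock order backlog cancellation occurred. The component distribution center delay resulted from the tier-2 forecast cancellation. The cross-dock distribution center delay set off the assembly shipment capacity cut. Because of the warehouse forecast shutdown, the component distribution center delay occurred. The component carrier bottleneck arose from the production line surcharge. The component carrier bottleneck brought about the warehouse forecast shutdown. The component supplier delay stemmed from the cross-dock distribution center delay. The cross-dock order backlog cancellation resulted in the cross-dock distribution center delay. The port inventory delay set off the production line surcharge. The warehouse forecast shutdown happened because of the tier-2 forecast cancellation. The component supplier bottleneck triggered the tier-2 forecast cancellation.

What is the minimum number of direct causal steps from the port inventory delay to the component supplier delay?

5

Shortest chain: the port inventory delay → the production line surcharge → the component carrier bottleneck → the warehouse forecast shutdown → the component distribution center delay → the component supplier delay.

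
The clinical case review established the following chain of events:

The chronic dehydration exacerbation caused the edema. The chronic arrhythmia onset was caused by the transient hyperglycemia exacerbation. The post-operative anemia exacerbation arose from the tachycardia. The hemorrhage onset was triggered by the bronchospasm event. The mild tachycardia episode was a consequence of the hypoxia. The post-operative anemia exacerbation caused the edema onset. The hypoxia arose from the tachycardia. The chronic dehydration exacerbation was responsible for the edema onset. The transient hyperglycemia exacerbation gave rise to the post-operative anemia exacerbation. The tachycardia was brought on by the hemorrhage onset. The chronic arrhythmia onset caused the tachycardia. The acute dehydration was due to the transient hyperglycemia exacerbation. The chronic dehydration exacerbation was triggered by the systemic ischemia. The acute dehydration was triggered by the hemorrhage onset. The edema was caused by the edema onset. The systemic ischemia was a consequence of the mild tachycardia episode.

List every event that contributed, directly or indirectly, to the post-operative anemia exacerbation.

Immediate causes of the post-operative anemia exacerbation: the transient hyperglycemia exacerbation, the tachycardia.
Further upstream: the bronchospasm event, the hemorrhage onset, the chronic arrhythmia onset.

the bronchospasm event, the chronic arrhythmia onset, the hemorrhage onset, the tachycardia, the transient hyperglycemia exacerbation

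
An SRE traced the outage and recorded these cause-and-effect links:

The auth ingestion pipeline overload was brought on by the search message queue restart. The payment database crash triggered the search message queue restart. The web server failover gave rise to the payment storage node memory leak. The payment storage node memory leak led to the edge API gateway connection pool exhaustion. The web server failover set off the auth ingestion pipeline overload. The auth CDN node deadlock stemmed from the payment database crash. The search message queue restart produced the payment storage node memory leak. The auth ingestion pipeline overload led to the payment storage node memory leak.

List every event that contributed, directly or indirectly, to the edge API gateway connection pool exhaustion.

the auth ingestion pipeline overload, the payment database crash, the payment storage node memory leak, the search message queue restart, the web server failover

Immediate cause of the edge API gateway connection pool exhaustion: the payment storage node memory leak.
Further upstream: the web server failover, the payment database crash, the search message queue restart, the auth ingestion pipeline overload.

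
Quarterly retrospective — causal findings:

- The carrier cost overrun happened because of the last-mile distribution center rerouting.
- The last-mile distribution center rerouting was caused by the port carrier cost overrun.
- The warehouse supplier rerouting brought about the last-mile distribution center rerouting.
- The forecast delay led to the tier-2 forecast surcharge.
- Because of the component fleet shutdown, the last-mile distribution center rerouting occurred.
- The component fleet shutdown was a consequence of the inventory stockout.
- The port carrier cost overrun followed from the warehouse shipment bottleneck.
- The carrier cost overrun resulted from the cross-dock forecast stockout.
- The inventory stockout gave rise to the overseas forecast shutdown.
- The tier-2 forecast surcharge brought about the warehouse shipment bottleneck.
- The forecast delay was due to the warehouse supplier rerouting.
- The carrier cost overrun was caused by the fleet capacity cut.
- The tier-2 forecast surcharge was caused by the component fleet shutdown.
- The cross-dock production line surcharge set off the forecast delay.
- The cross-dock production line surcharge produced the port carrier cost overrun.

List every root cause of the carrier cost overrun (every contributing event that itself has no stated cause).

Tracing upstream from the carrier cost overrun: the carrier cost overrun ← the last-mile distribution center rerouting ← the component fleet shutdown ← the inventory stockout.
A separate upstream branch: the carrier cost overrun ← the last-mile distribution center rerouting ← the warehouse supplier rerouting.
A separate upstream branch: the carrier cost overrun ← the fleet capacity cut.
A separate upstream branch: the carrier cost overrun ← the last-mile distribution center rerouting ← the port carrier cost overrun ← the cross-dock production line surcharge.
A separate upstream branch: the carrier cost overrun ← the cross-dock forecast stockout.
Each of those chain origins has no stated cause.

the cross-dock forecast stockout, the cross-dock production line surcharge, the fleet capacity cut, the inventory stockout, the warehouse supplier rerouting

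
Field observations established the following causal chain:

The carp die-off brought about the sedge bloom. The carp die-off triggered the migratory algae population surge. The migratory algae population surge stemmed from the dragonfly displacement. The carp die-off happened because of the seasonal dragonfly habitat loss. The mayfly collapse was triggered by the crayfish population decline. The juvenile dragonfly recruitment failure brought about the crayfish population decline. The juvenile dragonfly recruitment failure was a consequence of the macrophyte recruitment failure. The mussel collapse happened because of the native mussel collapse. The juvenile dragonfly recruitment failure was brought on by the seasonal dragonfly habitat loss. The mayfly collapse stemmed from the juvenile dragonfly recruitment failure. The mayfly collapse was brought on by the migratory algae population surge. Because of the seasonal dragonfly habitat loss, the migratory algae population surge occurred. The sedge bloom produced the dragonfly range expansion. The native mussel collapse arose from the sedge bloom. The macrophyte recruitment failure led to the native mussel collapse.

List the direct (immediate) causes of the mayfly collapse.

the crayfish population decline, the juvenile dragonfly recruitment failure, the migratory algae population surge

Upstream contributors include the macrophyte recruitment failure, the dragonfly displacement, the seasonal dragonfly habitat loss, the carp die-off, but only the crayfish population decline, the juvenile dragonfly recruitment failure, the migratory algae population surge feed directly into the mayfly collapse.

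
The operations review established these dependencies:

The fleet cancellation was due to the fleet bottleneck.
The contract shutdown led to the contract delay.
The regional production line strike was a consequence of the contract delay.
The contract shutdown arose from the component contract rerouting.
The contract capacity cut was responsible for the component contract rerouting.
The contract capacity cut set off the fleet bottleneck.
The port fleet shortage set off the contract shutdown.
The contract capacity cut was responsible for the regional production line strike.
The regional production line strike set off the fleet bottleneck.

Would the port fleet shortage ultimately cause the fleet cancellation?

Yes

There is a causal chain: the port fleet shortage → the contract shutdown → the contract delay → the regional production line strike → the fleet bottleneck → the fleet cancellation.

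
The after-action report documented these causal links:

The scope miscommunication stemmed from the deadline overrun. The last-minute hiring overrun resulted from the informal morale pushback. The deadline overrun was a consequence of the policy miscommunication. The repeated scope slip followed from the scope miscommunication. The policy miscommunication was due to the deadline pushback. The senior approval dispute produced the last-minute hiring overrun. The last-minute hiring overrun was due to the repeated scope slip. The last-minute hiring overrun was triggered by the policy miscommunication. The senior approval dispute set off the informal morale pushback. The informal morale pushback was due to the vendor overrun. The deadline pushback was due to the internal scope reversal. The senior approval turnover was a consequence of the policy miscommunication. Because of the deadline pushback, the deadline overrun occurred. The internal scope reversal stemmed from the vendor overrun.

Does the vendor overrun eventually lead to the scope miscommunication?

There is a causal chain: the vendor overrun → the internal scope reversal → the deadline pushback → the deadline overrun → the scope miscommunication.

Yes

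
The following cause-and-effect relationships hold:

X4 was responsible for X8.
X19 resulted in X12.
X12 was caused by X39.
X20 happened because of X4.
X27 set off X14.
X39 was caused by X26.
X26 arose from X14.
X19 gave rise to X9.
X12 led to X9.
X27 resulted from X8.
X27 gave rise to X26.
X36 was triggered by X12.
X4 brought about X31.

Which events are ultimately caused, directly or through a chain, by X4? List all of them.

Direct effects: X8, X31, X20.
2 steps out: X27.
3 steps out: X14, X26.
4 steps out: X39.
5 steps out: X12.
6 steps out: X9, X36.
Not reachable from it: X19.

X12, X14, X20, X26, X27, X31, X36, X39, X8, X9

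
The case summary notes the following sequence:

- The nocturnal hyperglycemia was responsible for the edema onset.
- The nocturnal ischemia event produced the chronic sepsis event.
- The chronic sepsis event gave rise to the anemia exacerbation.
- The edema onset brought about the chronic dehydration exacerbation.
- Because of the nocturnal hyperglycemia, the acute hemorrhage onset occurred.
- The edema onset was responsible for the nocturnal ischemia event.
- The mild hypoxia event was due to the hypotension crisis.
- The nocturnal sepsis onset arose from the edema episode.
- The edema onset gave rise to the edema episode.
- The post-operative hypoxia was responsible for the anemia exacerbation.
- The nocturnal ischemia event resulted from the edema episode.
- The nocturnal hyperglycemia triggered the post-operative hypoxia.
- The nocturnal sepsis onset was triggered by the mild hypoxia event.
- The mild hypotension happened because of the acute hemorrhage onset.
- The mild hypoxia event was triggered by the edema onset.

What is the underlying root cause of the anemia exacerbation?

Tracing upstream from the anemia exacerbation: the anemia exacerbation ← the post-operative hypoxia ← the nocturnal hyperglycemia.
The nocturnal hyperglycemia has no stated cause, so it is the root.

the nocturnal hyperglycemia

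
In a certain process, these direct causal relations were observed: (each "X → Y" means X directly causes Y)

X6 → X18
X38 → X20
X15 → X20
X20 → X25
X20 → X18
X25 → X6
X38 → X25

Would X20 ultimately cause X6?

Yes

There is a causal chain: X20 → X25 → X6.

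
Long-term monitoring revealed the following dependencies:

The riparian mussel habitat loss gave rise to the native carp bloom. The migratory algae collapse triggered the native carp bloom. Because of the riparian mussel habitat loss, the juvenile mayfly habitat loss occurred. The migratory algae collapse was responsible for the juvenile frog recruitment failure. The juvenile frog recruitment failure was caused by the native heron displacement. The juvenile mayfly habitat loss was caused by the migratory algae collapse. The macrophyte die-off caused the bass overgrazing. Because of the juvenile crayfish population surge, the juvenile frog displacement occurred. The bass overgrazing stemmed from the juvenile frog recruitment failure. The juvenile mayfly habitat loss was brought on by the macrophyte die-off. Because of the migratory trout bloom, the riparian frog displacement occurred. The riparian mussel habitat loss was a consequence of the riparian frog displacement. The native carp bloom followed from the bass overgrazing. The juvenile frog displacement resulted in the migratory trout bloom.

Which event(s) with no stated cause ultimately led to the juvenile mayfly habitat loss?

the juvenile crayfish population surge, the macrophyte die-off, the migratory algae collapse

Tracing upstream from the juvenile mayfly habitat loss: the juvenile mayfly habitat loss ← the riparian mussel habitat loss ← the riparian frog displacement ← the migratory trout bloom ← the juvenile frog displacement ← the juvenile crayfish population surge.
A separate upstream branch: the juvenile mayfly habitat loss ← the migratory algae collapse.
A separate upstream branch: the juvenile mayfly habitat loss ← the macrophyte die-off.
Each of those chain origins has no stated cause.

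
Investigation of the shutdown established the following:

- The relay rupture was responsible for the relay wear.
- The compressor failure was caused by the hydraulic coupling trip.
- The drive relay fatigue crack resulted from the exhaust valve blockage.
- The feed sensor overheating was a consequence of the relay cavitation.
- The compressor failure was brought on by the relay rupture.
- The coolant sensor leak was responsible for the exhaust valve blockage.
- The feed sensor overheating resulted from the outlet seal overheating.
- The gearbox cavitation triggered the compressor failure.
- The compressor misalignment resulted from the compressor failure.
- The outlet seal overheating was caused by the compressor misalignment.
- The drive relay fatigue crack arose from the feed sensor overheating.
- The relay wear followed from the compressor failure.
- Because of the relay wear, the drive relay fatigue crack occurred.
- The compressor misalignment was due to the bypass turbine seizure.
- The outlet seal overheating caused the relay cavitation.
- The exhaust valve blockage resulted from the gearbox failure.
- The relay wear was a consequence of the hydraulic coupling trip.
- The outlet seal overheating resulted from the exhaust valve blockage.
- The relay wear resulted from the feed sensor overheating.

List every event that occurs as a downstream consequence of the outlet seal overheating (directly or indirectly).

Direct effects: the relay cavitation, the feed sensor overheating.
2 steps out: the relay wear, the drive relay fatigue crack.
Not reachable from it: the gearbox failure, the coolant sensor leak, the relay rupture, the hydraulic coupling trip, the bypass turbine seizure, the gearbox cavitation, the compressor failure, the exhaust valve blockage, the compressor misalignment.

the drive relay fatigue crack, the feed sensor overheating, the relay cavitation, the relay wear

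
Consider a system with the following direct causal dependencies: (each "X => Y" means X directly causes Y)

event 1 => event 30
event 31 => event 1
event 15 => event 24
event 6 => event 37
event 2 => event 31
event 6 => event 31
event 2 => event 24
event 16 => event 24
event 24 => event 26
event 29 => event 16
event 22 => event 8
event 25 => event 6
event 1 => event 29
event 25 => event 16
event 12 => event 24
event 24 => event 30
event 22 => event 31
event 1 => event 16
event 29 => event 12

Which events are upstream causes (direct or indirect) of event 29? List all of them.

Immediate cause of event 29: event 1.
Further upstream: event 22, event 25, event 6, event 2, event 31.

event 1, event 2, event 22, event 25, event 31, event 6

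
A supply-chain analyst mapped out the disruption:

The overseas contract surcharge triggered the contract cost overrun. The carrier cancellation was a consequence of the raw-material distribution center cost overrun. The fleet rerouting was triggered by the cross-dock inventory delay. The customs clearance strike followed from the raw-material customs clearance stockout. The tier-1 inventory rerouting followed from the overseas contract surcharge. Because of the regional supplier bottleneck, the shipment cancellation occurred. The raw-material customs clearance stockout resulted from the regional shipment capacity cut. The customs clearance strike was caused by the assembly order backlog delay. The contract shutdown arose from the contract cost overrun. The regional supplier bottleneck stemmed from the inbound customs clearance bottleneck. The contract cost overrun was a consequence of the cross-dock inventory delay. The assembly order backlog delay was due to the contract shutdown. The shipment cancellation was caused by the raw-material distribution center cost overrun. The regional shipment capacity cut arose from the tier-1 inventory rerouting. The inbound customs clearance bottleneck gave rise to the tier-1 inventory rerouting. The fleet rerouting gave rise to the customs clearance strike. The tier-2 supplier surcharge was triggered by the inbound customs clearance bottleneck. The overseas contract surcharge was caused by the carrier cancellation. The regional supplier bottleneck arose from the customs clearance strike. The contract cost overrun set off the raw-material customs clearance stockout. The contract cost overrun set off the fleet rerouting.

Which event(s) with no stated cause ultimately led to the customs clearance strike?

Tracing upstream from the customs clearance strike: the customs clearance strike ← the raw-material customs clearance stockout ← the regional shipment capacity cut ← the tier-1 inventory rerouting ← the inbound customs clearance bottleneck.
A separate upstream branch: the customs clearance strike ← the fleet rerouting ← the contract cost overrun ← the overseas contract surcharge ← the carrier cancellation ← the raw-material distribution center cost overrun.
A separate upstream branch: the customs clearance strike ← the fleet rerouting ← the cross-dock inventory delay.
Each of those chain origins has no stated cause.

the cross-dock inventory delay, the inbound customs clearance bottleneck, the raw-material distribution center cost overrun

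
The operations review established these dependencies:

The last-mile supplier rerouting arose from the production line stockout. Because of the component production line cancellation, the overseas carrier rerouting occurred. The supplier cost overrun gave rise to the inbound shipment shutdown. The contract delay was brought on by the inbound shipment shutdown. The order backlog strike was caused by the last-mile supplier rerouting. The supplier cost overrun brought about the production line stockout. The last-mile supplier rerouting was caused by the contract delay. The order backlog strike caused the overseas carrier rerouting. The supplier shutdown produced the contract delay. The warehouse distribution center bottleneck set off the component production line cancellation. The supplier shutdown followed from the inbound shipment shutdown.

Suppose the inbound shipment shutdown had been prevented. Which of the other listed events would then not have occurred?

the contract delay, the supplier shutdown

Downstream of the inbound shipment shutdown: the supplier shutdown, the contract delay, the last-mile supplier rerouting, the order backlog strike, the overseas carrier rerouting.
Of those, still caused via another path: the last-mile supplier rerouting, the order backlog strike, the overseas carrier rerouting.
The remainder have no surviving cause.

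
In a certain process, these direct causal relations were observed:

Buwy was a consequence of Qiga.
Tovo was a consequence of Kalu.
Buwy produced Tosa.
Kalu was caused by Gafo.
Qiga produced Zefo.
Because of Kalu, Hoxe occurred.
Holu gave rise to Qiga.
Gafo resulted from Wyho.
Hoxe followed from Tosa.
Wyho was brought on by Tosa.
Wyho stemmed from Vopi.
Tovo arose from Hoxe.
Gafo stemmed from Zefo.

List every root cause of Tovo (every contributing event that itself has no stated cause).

Holu, Vopi

Tracing upstream from Tovo: Tovo ← Kalu ← Gafo ← Zefo ← Qiga ← Holu.
A separate upstream branch: Tovo ← Kalu ← Gafo ← Wyho ← Vopi.
Each of those chain origins has no stated cause.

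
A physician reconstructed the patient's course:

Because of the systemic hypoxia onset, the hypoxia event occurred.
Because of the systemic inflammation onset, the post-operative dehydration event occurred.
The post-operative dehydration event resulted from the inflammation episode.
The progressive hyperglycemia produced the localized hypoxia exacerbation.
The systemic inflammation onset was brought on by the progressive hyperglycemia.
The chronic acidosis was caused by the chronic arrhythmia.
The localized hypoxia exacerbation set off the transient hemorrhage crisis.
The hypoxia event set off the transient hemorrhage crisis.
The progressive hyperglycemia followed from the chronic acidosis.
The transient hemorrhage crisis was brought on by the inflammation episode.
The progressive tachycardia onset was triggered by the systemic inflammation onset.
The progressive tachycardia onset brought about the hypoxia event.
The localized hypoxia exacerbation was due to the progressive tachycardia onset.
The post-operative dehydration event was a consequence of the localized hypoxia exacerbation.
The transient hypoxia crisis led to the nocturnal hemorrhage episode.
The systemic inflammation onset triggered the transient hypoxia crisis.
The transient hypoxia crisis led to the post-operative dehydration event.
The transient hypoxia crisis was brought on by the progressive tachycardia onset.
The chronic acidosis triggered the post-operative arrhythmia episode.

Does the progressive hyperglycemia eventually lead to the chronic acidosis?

The progressive hyperglycemia leads to the systemic inflammation onset, the progressive tachycardia onset, the transient hypoxia crisis, the hypoxia event, the localized hypoxia exacerbation, the transient hemorrhage crisis, the nocturnal hemorrhage episode, the post-operative dehydration event; the chronic acidosis is not among them.

No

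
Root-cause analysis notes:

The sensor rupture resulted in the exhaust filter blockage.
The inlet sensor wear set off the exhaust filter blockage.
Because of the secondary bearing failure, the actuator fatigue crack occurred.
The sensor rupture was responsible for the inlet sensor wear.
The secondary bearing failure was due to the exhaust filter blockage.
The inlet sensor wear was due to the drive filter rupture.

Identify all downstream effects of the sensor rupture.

the actuator fatigue crack, the exhaust filter blockage, the inlet sensor wear, the secondary bearing failure

Direct effects: the inlet sensor wear, the exhaust filter blockage.
2 steps out: the secondary bearing failure.
3 steps out: the actuator fatigue crack.
Not reachable from it: the drive filter rupture.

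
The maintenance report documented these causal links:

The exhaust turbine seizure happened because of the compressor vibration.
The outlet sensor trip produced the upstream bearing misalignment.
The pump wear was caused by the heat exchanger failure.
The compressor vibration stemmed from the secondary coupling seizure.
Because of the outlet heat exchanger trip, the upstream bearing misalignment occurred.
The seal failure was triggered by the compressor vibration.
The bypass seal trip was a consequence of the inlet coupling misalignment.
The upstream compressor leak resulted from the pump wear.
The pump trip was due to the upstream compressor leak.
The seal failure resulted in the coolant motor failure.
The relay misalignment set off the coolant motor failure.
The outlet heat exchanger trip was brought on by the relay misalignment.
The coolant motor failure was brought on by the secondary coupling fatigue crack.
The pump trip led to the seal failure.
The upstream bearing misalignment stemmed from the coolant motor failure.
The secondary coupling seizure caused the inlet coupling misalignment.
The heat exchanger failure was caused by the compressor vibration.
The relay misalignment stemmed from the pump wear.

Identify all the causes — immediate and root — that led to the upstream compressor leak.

Immediate cause of the upstream compressor leak: the pump wear.
Further upstream: the secondary coupling seizure, the compressor vibration, the heat exchanger failure.

the compressor vibration, the heat exchanger failure, the pump wear, the secondary coupling seizure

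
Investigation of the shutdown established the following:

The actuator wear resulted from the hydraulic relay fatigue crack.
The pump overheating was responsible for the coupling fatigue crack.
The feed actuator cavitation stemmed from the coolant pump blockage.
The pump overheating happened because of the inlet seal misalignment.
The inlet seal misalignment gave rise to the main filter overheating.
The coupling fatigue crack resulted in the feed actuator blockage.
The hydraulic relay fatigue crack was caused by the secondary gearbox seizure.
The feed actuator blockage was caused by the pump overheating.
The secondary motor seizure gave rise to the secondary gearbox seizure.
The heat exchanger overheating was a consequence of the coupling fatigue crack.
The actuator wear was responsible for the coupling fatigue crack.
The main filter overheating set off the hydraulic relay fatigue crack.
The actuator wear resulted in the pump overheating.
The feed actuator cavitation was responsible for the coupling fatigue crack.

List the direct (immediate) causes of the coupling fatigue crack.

the actuator wear, the feed actuator cavitation, the pump overheating

Upstream contributors include the secondary motor seizure, the secondary gearbox seizure, the coolant pump blockage, the inlet seal misalignment, the main filter overheating, the hydraulic relay fatigue crack, but only the actuator wear, the feed actuator cavitation, the pump overheating feed directly into the coupling fatigue crack.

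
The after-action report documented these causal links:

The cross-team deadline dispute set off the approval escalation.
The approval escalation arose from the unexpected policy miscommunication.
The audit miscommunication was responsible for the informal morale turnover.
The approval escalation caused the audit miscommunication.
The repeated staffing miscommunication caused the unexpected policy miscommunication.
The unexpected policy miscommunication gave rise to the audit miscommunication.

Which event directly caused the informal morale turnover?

the audit miscommunication

Upstream contributors include the repeated staffing miscommunication, the unexpected policy miscommunication, the approval escalation, the cross-team deadline dispute, but only the audit miscommunication feeds directly into the informal morale turnover.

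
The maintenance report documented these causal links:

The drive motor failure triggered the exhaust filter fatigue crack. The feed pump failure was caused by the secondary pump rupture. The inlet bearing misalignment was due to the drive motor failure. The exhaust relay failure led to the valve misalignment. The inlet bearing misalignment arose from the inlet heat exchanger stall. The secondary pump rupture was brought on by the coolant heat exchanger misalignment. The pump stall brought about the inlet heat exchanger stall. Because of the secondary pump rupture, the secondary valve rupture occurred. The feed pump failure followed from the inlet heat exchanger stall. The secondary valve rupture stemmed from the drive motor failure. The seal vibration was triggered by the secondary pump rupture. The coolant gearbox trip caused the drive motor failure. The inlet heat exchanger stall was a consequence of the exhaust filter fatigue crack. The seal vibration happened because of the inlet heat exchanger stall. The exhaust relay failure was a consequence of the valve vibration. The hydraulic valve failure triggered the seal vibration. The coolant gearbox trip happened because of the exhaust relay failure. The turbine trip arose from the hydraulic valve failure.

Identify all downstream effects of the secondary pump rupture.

Direct effects: the secondary valve rupture, the feed pump failure, the seal vibration.
Not reachable from it: the coolant heat exchanger misalignment, the hydraulic valve failure, the valve vibration, the exhaust relay failure, the coolant gearbox trip, the valve misalignment, the turbine trip, the drive motor failure, the pump stall, the exhaust filter fatigue crack, the inlet heat exchanger stall, the inlet bearing misalignment.

the feed pump failure, the seal vibration, the secondary valve rupture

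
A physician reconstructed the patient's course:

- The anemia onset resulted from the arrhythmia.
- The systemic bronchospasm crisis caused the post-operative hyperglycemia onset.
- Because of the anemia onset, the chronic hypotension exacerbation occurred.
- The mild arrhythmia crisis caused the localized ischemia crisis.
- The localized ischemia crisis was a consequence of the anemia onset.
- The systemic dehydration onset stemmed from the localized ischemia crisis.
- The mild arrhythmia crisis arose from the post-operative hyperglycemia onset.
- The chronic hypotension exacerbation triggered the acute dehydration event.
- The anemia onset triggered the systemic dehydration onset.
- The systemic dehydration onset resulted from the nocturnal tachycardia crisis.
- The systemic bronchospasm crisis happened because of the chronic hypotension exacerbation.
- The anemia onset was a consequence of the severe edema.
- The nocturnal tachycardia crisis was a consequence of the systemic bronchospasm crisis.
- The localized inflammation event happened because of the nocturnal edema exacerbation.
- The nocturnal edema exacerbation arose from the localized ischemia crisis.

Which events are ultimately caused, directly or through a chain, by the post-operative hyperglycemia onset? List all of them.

the localized inflammation event, the localized ischemia crisis, the mild arrhythmia crisis, the nocturnal edema exacerbation, the systemic dehydration onset

Direct effects: the mild arrhythmia crisis.
2 steps out: the localized ischemia crisis.
3 steps out: the nocturnal edema exacerbation, the systemic dehydration onset.
4 steps out: the localized inflammation event.
Not reachable from it: the severe edema, the anemia onset, the chronic hypotension exacerbation, the acute dehydration event, the systemic bronchospasm crisis, the nocturnal tachycardia crisis, the arrhythmia.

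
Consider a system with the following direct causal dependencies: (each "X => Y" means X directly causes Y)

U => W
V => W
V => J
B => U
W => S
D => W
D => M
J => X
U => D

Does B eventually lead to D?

Yes

There is a causal chain: B → U → D.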